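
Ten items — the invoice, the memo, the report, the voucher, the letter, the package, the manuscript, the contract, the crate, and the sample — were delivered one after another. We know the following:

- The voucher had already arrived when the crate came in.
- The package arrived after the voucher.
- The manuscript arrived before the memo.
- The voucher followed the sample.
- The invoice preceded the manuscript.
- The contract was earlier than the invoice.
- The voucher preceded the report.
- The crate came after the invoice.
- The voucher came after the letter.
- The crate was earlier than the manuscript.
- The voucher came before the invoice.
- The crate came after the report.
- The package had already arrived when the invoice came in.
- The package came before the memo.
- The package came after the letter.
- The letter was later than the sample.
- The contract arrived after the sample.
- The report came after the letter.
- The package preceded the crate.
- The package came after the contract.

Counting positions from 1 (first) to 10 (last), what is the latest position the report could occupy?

7

The report must come before the crate, the manuscript, and the memo — 3 items forced after it.
Everything else can be placed before the report in some valid order, so the report can sit as late as position 10 − 3 = 7.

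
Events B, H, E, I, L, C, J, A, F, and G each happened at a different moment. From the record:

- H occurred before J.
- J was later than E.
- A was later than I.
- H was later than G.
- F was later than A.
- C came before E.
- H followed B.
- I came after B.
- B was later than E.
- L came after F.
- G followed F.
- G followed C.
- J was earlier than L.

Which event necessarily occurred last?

Every other event has a chain of constraints placing it before L, so L is last.

L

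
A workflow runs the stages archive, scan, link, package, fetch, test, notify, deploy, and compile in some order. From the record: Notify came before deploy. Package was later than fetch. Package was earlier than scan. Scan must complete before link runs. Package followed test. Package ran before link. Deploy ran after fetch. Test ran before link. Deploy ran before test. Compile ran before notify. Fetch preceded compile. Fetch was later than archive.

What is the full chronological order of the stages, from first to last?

The constraints fix every adjacent pair, so only one ordering works:
archive → fetch → compile → notify → deploy → test → package → scan → link.

archive, fetch, compile, notify, deploy, test, package, scan, link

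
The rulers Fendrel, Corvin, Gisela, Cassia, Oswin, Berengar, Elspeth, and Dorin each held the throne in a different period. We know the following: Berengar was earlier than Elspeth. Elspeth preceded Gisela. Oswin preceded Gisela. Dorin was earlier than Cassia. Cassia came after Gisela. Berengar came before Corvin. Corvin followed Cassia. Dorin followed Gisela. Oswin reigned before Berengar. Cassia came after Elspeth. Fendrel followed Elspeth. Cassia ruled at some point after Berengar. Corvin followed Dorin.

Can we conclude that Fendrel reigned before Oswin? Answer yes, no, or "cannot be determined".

Tracing the constraints gives Oswin → Berengar → Elspeth → Fendrel, so Oswin must come before Fendrel.
That means Fendrel cannot be before Oswin.

no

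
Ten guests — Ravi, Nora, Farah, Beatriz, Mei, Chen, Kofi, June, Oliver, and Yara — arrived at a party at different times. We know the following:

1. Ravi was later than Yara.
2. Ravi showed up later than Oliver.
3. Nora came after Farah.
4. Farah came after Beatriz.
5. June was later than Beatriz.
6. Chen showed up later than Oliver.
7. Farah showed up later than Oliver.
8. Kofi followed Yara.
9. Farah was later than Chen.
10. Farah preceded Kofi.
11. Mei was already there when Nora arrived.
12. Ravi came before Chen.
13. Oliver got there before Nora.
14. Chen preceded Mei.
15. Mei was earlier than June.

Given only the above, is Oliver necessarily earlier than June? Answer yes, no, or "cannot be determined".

Chain the constraints: Oliver → Chen → Mei → June. Each link is directly stated, so Oliver comes before June.

yes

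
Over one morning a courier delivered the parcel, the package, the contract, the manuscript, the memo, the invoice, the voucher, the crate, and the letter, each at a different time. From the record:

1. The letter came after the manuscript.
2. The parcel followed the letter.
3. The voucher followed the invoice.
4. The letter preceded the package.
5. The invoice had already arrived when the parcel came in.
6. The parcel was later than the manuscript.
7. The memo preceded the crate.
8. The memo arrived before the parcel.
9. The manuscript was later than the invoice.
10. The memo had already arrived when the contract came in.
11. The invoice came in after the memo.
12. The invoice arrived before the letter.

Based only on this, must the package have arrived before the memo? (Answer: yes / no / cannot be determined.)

no

Tracing the constraints gives the memo → the invoice → the letter → the package, so the memo must come before the package.
That means the package cannot be before the memo.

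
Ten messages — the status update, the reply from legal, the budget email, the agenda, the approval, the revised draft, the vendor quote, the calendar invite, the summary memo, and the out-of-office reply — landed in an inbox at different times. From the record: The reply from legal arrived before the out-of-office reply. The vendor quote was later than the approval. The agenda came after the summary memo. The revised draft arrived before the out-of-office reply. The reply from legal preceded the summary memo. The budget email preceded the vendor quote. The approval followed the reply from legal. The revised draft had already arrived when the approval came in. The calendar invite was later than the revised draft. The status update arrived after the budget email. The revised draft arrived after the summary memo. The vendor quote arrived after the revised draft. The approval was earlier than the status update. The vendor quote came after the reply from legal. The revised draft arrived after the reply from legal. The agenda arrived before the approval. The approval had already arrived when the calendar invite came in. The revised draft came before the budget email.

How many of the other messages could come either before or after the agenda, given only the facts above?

3

Forced before the agenda: the reply from legal and the summary memo; forced after the agenda: the approval, the calendar invite, the status update, and the vendor quote.
That leaves the budget email, the out-of-office reply, and the revised draft with no forced order relative to the agenda — 3.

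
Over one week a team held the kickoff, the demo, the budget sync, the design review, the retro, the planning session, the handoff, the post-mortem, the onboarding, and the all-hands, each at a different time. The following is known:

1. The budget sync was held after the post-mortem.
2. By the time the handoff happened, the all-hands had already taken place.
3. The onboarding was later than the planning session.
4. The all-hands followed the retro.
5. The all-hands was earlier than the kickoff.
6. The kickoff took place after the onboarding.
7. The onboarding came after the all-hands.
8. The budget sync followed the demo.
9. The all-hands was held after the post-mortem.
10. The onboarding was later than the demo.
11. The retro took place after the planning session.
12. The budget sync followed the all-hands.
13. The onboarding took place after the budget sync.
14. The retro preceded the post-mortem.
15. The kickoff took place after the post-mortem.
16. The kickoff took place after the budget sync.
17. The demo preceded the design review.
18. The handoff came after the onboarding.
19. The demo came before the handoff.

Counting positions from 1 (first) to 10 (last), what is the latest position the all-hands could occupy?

6

The all-hands must come before the budget sync, the handoff, the kickoff, and the onboarding — 4 meetings forced after it.
Everything else can be placed before the all-hands in some valid order, so the all-hands can sit as late as position 10 − 4 = 6.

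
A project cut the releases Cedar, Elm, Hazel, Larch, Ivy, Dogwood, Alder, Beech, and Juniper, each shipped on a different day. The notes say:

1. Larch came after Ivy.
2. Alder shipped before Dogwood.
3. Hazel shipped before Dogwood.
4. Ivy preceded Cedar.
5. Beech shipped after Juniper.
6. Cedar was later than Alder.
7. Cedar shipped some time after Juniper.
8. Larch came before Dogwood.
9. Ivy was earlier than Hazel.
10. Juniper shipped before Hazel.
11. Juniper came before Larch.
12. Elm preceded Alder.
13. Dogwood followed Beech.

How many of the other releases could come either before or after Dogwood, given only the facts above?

Forced before Dogwood: Alder, Beech, Elm, Hazel, Ivy, Juniper, and Larch.
That leaves Cedar with no forced order relative to Dogwood — 1.

1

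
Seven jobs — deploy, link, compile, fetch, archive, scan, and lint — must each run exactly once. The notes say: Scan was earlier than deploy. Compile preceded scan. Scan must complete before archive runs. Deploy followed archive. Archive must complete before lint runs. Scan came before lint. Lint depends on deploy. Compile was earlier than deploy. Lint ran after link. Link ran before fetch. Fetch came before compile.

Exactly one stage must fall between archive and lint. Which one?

Tracing the constraints gives archive → deploy → lint, so deploy sits after archive and before lint.
No other stage is forced both after archive and before lint.

deploy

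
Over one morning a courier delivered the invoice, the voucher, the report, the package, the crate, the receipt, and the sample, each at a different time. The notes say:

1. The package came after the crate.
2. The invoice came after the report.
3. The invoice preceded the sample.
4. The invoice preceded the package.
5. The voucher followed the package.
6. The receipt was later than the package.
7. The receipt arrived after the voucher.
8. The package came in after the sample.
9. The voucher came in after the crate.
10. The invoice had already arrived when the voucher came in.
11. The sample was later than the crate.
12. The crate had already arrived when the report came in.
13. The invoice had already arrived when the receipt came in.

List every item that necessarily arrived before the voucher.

the crate, the invoice, the package, the report, the sample

Directly stated before the voucher: the crate, the invoice, and the package.
The report reaches the voucher via the report → the invoice → the voucher.
The sample reaches the voucher via the sample → the package → the voucher.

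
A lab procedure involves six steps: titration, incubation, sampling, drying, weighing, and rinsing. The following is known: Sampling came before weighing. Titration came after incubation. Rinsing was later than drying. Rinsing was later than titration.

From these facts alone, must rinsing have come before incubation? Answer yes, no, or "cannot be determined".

Tracing the constraints gives incubation → titration → rinsing, so incubation must come before rinsing.
That means rinsing cannot be before incubation.

no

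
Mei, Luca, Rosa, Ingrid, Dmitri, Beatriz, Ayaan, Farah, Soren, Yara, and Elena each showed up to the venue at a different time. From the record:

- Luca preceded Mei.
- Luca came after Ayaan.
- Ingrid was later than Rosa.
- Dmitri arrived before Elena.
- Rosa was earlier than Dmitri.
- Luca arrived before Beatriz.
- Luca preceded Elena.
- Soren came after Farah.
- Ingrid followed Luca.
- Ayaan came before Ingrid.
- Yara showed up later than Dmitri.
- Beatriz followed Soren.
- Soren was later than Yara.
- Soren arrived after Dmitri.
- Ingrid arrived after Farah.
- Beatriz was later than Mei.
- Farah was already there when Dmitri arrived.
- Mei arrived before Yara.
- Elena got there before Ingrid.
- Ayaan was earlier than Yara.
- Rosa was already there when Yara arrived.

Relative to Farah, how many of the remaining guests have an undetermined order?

Forced after Farah: Beatriz, Dmitri, Elena, Ingrid, Soren, and Yara.
That leaves Ayaan, Luca, Mei, and Rosa with no forced order relative to Farah — 4.

4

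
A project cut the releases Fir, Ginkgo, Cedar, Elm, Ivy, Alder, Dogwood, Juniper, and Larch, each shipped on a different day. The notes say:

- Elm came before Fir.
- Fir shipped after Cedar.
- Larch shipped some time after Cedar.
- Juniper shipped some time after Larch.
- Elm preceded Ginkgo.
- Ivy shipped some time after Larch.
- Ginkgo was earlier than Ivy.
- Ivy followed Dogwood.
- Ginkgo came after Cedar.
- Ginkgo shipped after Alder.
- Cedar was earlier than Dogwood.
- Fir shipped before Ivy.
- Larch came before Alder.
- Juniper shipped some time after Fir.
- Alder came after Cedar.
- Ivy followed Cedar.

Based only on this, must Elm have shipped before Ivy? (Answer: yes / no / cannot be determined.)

yes

Chain the constraints: Elm → Fir → Ivy. Each link is directly stated, so Elm comes before Ivy.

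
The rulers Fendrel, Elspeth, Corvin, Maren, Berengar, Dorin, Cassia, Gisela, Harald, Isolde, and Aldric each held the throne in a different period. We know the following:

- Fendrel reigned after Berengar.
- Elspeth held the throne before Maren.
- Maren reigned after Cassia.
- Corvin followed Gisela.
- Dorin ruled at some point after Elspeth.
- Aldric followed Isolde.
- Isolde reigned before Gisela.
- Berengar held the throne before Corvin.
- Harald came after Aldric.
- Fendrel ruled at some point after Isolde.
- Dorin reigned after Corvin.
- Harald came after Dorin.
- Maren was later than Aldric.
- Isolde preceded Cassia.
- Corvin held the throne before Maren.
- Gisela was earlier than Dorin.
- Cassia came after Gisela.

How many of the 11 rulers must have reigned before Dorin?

Directly stated before Dorin: Corvin, Elspeth, and Gisela.
Berengar reaches Dorin via Berengar → Corvin → Dorin.
Isolde reaches Dorin via Isolde → Gisela → Dorin.
No chain forces Maren (or any of the others) ahead of Dorin.
That's Berengar, Corvin, Elspeth, Gisela, and Isolde — 5 in all.

5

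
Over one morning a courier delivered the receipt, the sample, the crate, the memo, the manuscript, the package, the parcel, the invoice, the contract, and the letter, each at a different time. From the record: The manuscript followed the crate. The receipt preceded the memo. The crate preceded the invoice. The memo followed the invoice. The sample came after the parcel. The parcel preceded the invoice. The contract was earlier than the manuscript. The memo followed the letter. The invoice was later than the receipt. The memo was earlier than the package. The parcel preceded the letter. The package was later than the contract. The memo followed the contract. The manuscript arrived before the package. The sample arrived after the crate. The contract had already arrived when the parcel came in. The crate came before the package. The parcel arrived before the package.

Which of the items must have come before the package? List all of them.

the contract, the crate, the invoice, the letter, the manuscript, the memo, the parcel, the receipt

Directly stated before the package: the contract, the crate, the manuscript, the memo, and the parcel.
The invoice reaches the package via the invoice → the memo → the package.
The letter reaches the package via the letter → the memo → the package.
The receipt reaches the package via the receipt → the memo → the package.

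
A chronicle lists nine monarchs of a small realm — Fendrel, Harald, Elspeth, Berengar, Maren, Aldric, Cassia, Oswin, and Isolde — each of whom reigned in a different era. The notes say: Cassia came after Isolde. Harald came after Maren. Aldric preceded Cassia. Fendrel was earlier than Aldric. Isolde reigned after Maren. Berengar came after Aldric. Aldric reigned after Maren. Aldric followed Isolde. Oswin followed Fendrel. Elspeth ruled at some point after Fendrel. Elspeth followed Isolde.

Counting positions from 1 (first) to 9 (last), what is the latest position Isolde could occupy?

5

Isolde must come before Aldric, Berengar, Cassia, and Elspeth — 4 rulers forced after them.
Everything else can be placed before Isolde in some valid order, so Isolde can sit as late as position 9 − 4 = 5.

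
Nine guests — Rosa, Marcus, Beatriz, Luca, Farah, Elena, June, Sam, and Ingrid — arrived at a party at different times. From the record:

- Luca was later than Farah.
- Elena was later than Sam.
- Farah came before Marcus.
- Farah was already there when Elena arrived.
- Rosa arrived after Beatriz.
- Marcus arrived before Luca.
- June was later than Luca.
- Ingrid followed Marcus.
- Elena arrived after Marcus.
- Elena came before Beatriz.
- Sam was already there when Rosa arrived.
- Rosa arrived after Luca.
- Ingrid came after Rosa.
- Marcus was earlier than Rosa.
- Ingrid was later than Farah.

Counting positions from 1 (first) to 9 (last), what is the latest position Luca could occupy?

6

Luca must come before Ingrid, June, and Rosa — 3 guests forced after them.
Everything else can be placed before Luca in some valid order, so Luca can sit as late as position 9 − 3 = 6.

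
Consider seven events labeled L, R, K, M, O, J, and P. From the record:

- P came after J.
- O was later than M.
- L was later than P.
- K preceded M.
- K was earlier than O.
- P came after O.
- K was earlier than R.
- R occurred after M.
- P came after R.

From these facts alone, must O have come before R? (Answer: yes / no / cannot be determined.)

cannot be determined

No chain of stated constraints runs from O to R, and none runs from R to O either.
So the relative order of O and R is not fixed by the given facts.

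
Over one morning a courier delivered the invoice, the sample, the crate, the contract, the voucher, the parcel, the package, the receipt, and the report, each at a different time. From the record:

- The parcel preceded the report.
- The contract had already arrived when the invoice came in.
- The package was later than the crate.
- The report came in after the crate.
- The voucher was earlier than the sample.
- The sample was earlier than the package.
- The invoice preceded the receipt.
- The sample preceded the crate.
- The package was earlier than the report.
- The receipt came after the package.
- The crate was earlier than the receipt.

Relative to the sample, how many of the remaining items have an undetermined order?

3

Forced before the sample: the voucher; forced after the sample: the crate, the package, the receipt, and the report.
That leaves the contract, the invoice, and the parcel with no forced order relative to the sample — 3.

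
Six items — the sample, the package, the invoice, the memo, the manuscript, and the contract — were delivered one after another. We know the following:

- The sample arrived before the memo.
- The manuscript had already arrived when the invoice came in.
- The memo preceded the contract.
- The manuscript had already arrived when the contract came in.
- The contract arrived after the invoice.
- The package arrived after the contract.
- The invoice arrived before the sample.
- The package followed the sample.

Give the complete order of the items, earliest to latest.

the manuscript, the invoice, the sample, the memo, the contract, the package

The constraints fix every adjacent pair, so only one ordering works:
the manuscript → the invoice → the sample → the memo → the contract → the package.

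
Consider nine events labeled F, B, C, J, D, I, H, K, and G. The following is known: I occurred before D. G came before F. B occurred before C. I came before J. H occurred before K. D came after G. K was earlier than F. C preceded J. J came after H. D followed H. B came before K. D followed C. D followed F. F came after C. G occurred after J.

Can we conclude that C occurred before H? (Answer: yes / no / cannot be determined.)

cannot be determined

No chain of stated constraints runs from C to H, and none runs from H to C either.
So the relative order of C and H is not fixed by the given facts.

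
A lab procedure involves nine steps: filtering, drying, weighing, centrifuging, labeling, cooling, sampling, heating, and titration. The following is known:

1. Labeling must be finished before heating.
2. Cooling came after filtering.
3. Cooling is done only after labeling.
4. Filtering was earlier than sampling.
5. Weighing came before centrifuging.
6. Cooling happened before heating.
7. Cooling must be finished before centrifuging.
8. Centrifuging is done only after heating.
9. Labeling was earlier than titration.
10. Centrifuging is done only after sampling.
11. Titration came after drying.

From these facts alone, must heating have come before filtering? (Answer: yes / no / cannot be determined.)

no

Tracing the constraints gives filtering → cooling → heating, so filtering must come before heating.
That means heating cannot be before filtering.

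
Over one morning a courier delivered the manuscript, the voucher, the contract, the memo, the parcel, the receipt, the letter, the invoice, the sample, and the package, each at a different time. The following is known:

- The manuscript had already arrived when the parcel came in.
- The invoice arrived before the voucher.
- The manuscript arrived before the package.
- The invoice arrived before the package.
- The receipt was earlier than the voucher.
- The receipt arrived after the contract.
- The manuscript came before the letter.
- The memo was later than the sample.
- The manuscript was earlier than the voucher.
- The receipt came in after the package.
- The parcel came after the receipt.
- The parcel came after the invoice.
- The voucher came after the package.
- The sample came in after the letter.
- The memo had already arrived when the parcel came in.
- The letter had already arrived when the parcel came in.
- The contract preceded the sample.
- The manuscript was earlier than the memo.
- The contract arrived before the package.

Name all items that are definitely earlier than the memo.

the contract, the letter, the manuscript, the sample

Directly stated before the memo: the manuscript and the sample.
The contract reaches the memo via the contract → the sample → the memo.
The letter reaches the memo via the letter → the sample → the memo.
No chain forces the invoice (or any of the others) ahead of the memo.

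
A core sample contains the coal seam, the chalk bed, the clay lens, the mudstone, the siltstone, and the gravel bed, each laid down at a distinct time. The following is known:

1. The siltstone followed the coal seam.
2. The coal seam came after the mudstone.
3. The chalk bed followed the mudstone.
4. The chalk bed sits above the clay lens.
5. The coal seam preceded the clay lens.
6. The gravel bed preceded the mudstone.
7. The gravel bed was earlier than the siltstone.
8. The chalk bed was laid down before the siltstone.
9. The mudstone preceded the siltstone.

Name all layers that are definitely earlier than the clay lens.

Directly stated before the clay lens: the coal seam.
The gravel bed reaches the clay lens via the gravel bed → the mudstone → the coal seam → the clay lens.
The mudstone reaches the clay lens via the mudstone → the coal seam → the clay lens.
No chain forces the chalk bed (or any of the others) ahead of the clay lens.

the coal seam, the gravel bed, the mudstone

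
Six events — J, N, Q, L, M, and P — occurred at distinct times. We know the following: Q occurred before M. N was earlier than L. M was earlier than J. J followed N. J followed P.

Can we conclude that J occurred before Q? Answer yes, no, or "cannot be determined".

Tracing the constraints gives Q → M → J, so Q must come before J.
That means J cannot be before Q.

no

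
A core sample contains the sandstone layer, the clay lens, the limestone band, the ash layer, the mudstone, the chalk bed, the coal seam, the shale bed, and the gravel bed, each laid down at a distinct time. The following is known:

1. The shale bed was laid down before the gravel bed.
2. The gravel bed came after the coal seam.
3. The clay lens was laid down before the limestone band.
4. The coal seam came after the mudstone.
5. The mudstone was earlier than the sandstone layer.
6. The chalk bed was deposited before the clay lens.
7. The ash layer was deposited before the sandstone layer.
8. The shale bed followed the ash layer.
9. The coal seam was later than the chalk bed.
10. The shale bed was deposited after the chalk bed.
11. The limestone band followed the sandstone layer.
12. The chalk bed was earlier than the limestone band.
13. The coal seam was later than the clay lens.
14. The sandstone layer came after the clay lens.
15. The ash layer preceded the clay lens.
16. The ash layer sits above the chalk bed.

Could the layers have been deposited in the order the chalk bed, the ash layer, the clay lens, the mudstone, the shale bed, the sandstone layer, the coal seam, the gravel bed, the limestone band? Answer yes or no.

Check each stated constraint against the proposed order — e.g. the chalk bed is ahead of the coal seam; the chalk bed is ahead of the limestone band. Every pair is in the required order; nothing is violated.

yes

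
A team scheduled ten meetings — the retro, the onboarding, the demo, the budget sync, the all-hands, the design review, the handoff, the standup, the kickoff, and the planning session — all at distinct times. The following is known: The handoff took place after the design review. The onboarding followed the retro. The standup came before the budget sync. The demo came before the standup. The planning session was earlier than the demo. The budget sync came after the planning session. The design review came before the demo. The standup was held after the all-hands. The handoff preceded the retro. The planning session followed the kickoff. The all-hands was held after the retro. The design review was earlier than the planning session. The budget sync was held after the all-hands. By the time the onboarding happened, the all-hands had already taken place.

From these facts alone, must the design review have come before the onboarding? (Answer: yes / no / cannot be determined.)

yes

Chain the constraints: the design review → the handoff → the retro → the onboarding. Each link is directly stated, so the design review comes before the onboarding.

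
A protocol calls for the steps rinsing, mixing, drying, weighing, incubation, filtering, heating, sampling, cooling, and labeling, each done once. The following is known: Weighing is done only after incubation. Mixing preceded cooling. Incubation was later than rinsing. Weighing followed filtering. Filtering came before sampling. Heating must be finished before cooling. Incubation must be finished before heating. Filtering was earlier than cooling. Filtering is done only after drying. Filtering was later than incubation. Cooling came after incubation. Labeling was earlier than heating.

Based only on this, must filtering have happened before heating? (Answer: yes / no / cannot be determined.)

cannot be determined

No chain of stated constraints runs from filtering to heating, and none runs from heating to filtering either.
So the relative order of filtering and heating is not fixed by the given facts.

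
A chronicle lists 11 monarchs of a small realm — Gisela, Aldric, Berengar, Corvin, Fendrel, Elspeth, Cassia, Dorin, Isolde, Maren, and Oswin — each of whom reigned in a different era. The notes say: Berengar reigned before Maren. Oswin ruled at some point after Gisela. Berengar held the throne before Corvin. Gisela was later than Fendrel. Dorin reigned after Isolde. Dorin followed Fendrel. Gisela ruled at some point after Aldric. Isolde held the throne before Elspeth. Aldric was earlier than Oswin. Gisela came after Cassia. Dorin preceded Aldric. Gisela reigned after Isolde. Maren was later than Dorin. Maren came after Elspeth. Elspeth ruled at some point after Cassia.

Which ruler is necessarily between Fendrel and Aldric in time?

Dorin

Tracing the constraints gives Fendrel → Dorin → Aldric, so Dorin sits after Fendrel and before Aldric.
No other ruler is forced both after Fendrel and before Aldric.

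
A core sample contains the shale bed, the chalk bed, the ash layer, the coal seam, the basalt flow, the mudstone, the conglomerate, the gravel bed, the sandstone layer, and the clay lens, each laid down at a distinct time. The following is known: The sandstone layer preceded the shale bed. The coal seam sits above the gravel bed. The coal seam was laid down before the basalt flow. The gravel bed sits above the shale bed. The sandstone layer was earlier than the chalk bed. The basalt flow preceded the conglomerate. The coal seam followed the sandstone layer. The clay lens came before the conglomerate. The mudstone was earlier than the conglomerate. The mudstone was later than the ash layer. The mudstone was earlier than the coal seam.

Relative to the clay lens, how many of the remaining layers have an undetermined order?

8

Forced after the clay lens: the conglomerate.
That leaves the ash layer, the basalt flow, the chalk bed, the coal seam, the gravel bed, the mudstone, the sandstone layer, and the shale bed with no forced order relative to the clay lens — 8.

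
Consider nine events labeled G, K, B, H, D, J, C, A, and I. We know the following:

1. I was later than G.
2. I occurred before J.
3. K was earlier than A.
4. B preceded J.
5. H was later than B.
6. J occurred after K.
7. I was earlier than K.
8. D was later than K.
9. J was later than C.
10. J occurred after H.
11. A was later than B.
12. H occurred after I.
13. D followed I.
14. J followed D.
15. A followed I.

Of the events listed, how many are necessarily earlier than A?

4

Directly stated before A: B, I, and K.
G reaches A via G → I → A.
That's B, G, I, and K — 4 in all.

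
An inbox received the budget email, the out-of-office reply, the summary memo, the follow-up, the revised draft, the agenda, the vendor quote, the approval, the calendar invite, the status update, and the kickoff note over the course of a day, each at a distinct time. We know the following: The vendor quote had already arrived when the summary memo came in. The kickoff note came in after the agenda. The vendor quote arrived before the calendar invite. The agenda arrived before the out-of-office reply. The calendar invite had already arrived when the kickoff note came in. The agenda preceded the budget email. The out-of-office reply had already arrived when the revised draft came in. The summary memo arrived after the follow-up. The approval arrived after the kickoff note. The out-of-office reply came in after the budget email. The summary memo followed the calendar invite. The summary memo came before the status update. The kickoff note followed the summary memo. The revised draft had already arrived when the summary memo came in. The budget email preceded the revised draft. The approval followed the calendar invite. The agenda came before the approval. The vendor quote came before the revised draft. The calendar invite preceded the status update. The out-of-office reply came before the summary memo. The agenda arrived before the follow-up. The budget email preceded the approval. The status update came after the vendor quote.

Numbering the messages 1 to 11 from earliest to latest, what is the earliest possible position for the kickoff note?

The agenda, the budget email, the calendar invite, the follow-up, the out-of-office reply, the revised draft, the summary memo, and the vendor quote must all come before the kickoff note — 8 forced predecessors.
Nothing else is forced ahead of the kickoff note, so its earliest slot is position 8 + 1 = 9.

9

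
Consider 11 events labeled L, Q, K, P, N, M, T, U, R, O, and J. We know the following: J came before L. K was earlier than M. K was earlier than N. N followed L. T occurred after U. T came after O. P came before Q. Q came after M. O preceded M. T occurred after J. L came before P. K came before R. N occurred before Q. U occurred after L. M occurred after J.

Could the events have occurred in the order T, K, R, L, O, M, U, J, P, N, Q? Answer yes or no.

no

The constraints require U before T, but in the proposed sequence T appears ahead of U. That one violation is enough.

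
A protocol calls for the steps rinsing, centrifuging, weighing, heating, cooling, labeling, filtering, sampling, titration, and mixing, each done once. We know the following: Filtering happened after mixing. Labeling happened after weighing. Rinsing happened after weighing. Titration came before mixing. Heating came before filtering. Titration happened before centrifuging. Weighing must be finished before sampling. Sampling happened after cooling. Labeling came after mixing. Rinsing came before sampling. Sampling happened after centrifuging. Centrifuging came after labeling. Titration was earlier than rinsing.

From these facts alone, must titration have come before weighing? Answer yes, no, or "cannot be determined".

No chain of stated constraints runs from titration to weighing, and none runs from weighing to titration either.
So the relative order of titration and weighing is not fixed by the given facts.

cannot be determined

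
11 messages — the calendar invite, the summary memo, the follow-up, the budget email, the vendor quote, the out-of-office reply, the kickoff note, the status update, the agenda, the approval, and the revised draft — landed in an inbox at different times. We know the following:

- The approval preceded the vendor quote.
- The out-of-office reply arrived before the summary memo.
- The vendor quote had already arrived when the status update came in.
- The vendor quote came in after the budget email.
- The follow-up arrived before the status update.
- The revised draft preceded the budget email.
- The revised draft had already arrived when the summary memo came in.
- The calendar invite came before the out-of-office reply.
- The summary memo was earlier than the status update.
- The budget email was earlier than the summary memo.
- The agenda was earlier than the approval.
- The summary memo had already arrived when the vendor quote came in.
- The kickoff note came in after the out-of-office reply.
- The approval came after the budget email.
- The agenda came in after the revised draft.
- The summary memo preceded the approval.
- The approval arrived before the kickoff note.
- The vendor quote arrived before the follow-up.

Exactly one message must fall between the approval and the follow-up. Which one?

Tracing the constraints gives the approval → the vendor quote → the follow-up, so the vendor quote sits after the approval and before the follow-up.
No other message is forced both after the approval and before the follow-up.

the vendor quote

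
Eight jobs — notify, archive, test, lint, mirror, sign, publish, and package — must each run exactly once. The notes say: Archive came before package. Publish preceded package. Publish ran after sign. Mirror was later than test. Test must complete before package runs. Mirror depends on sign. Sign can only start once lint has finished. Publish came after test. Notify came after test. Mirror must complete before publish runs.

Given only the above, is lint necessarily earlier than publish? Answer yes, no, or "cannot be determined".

yes

Chain the constraints: lint → sign → publish. Each link is directly stated, so lint comes before publish.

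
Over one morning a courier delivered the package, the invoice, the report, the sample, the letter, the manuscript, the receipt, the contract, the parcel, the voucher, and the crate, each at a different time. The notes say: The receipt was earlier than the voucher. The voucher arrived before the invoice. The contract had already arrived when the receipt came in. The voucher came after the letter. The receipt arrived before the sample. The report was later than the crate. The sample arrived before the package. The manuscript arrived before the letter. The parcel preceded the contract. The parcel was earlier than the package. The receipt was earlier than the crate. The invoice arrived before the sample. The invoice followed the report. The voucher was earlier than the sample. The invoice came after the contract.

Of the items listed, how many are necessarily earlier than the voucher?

5

Directly stated before the voucher: the letter and the receipt.
The contract reaches the voucher via the contract → the receipt → the voucher.
The manuscript reaches the voucher via the manuscript → the letter → the voucher.
The parcel reaches the voucher via the parcel → the contract → the receipt → the voucher.
That's the contract, the letter, the manuscript, the parcel, and the receipt — 5 in all.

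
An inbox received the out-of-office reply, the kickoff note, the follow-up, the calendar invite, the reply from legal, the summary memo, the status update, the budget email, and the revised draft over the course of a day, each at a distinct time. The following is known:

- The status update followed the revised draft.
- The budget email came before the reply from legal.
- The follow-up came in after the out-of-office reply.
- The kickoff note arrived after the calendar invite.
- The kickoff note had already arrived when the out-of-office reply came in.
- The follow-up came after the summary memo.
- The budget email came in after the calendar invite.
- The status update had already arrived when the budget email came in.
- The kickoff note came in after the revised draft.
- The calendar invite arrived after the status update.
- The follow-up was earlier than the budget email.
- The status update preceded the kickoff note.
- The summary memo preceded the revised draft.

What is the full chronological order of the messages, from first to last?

The constraints fix every adjacent pair, so only one ordering works:
the summary memo → the revised draft → the status update → the calendar invite → the kickoff note → the out-of-office reply → the follow-up → the budget email → the reply from legal.

the summary memo, the revised draft, the status update, the calendar invite, the kickoff note, the out-of-office reply, the follow-up, the budget email, the reply from legal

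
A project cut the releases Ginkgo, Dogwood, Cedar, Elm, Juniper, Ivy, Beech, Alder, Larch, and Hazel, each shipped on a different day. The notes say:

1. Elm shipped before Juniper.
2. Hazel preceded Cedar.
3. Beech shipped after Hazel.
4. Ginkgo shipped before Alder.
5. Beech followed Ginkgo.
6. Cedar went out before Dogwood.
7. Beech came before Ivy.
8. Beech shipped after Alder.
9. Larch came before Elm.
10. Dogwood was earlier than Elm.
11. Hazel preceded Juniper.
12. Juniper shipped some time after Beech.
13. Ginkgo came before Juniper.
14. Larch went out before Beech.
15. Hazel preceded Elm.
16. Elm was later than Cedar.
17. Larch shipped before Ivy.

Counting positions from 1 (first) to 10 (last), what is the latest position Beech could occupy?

Beech must come before Ivy and Juniper — 2 releases forced after it.
Everything else can be placed before Beech in some valid order, so Beech can sit as late as position 10 − 2 = 8.

8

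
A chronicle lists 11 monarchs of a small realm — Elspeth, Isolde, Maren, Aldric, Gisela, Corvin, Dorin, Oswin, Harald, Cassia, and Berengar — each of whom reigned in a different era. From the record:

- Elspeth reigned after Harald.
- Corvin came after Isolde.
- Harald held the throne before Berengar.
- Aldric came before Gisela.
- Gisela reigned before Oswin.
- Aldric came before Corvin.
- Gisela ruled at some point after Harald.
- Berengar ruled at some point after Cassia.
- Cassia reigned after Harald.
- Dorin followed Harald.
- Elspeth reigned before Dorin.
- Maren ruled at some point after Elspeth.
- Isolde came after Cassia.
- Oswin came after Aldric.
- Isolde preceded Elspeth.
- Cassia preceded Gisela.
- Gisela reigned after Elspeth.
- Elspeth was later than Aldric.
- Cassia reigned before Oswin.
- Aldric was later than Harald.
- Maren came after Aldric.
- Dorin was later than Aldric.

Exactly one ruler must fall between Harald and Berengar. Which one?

Cassia

Tracing the constraints gives Harald → Cassia → Berengar, so Cassia sits after Harald and before Berengar.
No other ruler is forced both after Harald and before Berengar.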